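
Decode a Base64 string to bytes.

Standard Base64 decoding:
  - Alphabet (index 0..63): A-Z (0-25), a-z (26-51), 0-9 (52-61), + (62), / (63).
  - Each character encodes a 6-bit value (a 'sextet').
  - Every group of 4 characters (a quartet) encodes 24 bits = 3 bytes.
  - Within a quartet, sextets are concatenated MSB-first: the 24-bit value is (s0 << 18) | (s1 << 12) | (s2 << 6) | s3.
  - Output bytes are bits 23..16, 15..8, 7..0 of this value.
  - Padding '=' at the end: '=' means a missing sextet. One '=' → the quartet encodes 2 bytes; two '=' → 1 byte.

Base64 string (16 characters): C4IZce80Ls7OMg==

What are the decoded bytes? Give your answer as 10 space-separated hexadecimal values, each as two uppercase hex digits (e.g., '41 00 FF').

After char 0 ('C'=2): chars_in_quartet=1 acc=0x2 bytes_emitted=0
After char 1 ('4'=56): chars_in_quartet=2 acc=0xB8 bytes_emitted=0
After char 2 ('I'=8): chars_in_quartet=3 acc=0x2E08 bytes_emitted=0
After char 3 ('Z'=25): chars_in_quartet=4 acc=0xB8219 -> emit 0B 82 19, reset; bytes_emitted=3
After char 4 ('c'=28): chars_in_quartet=1 acc=0x1C bytes_emitted=3
After char 5 ('e'=30): chars_in_quartet=2 acc=0x71E bytes_emitted=3
After char 6 ('8'=60): chars_in_quartet=3 acc=0x1C7BC bytes_emitted=3
After char 7 ('0'=52): chars_in_quartet=4 acc=0x71EF34 -> emit 71 EF 34, reset; bytes_emitted=6
After char 8 ('L'=11): chars_in_quartet=1 acc=0xB bytes_emitted=6
After char 9 ('s'=44): chars_in_quartet=2 acc=0x2EC bytes_emitted=6
After char 10 ('7'=59): chars_in_quartet=3 acc=0xBB3B bytes_emitted=6
After char 11 ('O'=14): chars_in_quartet=4 acc=0x2ECECE -> emit 2E CE CE, reset; bytes_emitted=9
After char 12 ('M'=12): chars_in_quartet=1 acc=0xC bytes_emitted=9
After char 13 ('g'=32): chars_in_quartet=2 acc=0x320 bytes_emitted=9
Padding '==': partial quartet acc=0x320 -> emit 32; bytes_emitted=10

Answer: 0B 82 19 71 EF 34 2E CE CE 32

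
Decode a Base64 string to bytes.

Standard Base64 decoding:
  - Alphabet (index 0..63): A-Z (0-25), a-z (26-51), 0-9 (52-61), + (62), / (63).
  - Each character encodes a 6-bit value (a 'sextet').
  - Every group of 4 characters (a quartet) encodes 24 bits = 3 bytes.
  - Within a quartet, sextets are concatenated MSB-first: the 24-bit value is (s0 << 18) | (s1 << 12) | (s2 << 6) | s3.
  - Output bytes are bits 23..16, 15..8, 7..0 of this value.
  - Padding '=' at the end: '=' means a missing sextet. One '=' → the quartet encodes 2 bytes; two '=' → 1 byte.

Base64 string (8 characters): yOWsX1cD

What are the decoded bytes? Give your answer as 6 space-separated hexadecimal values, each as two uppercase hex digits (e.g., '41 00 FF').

Answer: C8 E5 AC 5F 57 03

Derivation:
After char 0 ('y'=50): chars_in_quartet=1 acc=0x32 bytes_emitted=0
After char 1 ('O'=14): chars_in_quartet=2 acc=0xC8E bytes_emitted=0
After char 2 ('W'=22): chars_in_quartet=3 acc=0x32396 bytes_emitted=0
After char 3 ('s'=44): chars_in_quartet=4 acc=0xC8E5AC -> emit C8 E5 AC, reset; bytes_emitted=3
After char 4 ('X'=23): chars_in_quartet=1 acc=0x17 bytes_emitted=3
After char 5 ('1'=53): chars_in_quartet=2 acc=0x5F5 bytes_emitted=3
After char 6 ('c'=28): chars_in_quartet=3 acc=0x17D5C bytes_emitted=3
After char 7 ('D'=3): chars_in_quartet=4 acc=0x5F5703 -> emit 5F 57 03, reset; bytes_emitted=6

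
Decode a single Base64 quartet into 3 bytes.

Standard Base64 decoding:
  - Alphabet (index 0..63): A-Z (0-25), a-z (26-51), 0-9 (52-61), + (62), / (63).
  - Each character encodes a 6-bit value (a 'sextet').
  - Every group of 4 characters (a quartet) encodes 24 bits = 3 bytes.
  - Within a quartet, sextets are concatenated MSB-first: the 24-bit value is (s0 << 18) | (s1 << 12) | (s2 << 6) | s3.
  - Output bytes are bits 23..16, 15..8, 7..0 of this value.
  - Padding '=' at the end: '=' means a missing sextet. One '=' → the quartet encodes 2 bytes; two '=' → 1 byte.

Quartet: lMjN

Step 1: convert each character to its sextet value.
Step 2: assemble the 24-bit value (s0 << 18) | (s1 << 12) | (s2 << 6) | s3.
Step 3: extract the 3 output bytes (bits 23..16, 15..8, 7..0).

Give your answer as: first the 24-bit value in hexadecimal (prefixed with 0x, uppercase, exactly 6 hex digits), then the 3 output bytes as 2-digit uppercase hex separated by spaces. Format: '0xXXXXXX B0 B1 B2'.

Answer: 0x94C8CD 94 C8 CD

Derivation:
Sextets: l=37, M=12, j=35, N=13
24-bit: (37<<18) | (12<<12) | (35<<6) | 13
      = 0x940000 | 0x00C000 | 0x0008C0 | 0x00000D
      = 0x94C8CD
Bytes: (v>>16)&0xFF=94, (v>>8)&0xFF=C8, v&0xFF=CD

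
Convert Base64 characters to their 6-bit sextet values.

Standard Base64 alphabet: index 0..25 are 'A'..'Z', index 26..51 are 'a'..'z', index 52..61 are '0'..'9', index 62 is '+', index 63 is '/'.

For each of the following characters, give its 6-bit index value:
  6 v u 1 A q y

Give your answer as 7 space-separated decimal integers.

'6': 0..9 range, 52 + ord('6') − ord('0') = 58
'v': a..z range, 26 + ord('v') − ord('a') = 47
'u': a..z range, 26 + ord('u') − ord('a') = 46
'1': 0..9 range, 52 + ord('1') − ord('0') = 53
'A': A..Z range, ord('A') − ord('A') = 0
'q': a..z range, 26 + ord('q') − ord('a') = 42
'y': a..z range, 26 + ord('y') − ord('a') = 50

Answer: 58 47 46 53 0 42 50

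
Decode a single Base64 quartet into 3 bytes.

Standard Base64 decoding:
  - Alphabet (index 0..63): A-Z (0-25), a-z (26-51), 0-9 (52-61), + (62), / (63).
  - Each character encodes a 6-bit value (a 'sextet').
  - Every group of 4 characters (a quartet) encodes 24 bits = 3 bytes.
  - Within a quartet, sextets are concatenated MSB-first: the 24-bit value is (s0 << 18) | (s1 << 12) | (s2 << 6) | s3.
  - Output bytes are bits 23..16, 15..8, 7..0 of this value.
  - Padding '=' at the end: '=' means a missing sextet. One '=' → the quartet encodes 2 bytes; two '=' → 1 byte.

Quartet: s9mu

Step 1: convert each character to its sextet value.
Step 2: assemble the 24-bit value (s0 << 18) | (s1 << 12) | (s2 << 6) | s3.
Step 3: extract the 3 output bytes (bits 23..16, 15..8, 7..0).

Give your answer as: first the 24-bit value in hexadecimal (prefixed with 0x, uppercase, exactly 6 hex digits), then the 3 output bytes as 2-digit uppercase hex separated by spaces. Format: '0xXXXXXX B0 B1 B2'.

Sextets: s=44, 9=61, m=38, u=46
24-bit: (44<<18) | (61<<12) | (38<<6) | 46
      = 0xB00000 | 0x03D000 | 0x000980 | 0x00002E
      = 0xB3D9AE
Bytes: (v>>16)&0xFF=B3, (v>>8)&0xFF=D9, v&0xFF=AE

Answer: 0xB3D9AE B3 D9 AE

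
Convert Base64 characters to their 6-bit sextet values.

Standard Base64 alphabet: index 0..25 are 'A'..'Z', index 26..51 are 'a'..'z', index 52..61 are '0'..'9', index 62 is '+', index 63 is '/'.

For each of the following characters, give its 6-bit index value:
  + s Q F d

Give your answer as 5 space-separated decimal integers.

Answer: 62 44 16 5 29

Derivation:
'+': index 62
's': a..z range, 26 + ord('s') − ord('a') = 44
'Q': A..Z range, ord('Q') − ord('A') = 16
'F': A..Z range, ord('F') − ord('A') = 5
'd': a..z range, 26 + ord('d') − ord('a') = 29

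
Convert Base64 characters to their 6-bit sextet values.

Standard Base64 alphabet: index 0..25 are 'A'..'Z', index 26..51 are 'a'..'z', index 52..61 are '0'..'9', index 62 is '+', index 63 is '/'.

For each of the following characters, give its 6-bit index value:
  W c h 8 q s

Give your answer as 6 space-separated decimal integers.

Answer: 22 28 33 60 42 44

Derivation:
'W': A..Z range, ord('W') − ord('A') = 22
'c': a..z range, 26 + ord('c') − ord('a') = 28
'h': a..z range, 26 + ord('h') − ord('a') = 33
'8': 0..9 range, 52 + ord('8') − ord('0') = 60
'q': a..z range, 26 + ord('q') − ord('a') = 42
's': a..z range, 26 + ord('s') − ord('a') = 44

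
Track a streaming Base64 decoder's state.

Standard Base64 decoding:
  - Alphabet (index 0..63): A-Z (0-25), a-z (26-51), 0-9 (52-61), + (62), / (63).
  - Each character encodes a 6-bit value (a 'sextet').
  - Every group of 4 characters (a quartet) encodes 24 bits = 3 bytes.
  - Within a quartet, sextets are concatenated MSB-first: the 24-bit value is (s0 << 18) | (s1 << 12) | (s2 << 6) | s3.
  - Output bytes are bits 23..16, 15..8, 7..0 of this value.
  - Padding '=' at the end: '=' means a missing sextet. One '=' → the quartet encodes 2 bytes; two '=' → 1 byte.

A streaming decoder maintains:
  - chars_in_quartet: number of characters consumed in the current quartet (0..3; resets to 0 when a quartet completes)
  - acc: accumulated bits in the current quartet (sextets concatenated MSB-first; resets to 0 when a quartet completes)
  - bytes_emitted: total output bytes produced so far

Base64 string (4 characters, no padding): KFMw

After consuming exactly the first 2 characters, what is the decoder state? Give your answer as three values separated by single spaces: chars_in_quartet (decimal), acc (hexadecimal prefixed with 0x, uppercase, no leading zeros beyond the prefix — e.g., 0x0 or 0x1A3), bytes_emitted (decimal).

Answer: 2 0x285 0

Derivation:
After char 0 ('K'=10): chars_in_quartet=1 acc=0xA bytes_emitted=0
After char 1 ('F'=5): chars_in_quartet=2 acc=0x285 bytes_emitted=0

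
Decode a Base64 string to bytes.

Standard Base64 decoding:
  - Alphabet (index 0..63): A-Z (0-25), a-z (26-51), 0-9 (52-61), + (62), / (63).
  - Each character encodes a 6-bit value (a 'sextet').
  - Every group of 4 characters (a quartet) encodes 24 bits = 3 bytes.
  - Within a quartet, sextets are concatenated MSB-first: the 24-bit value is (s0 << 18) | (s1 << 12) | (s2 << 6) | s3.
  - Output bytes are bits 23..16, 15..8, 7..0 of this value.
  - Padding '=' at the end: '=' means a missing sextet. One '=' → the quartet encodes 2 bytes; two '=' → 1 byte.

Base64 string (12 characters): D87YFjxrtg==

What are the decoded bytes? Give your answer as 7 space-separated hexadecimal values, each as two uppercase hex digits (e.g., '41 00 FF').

Answer: 0F CE D8 16 3C 6B B6

Derivation:
After char 0 ('D'=3): chars_in_quartet=1 acc=0x3 bytes_emitted=0
After char 1 ('8'=60): chars_in_quartet=2 acc=0xFC bytes_emitted=0
After char 2 ('7'=59): chars_in_quartet=3 acc=0x3F3B bytes_emitted=0
After char 3 ('Y'=24): chars_in_quartet=4 acc=0xFCED8 -> emit 0F CE D8, reset; bytes_emitted=3
After char 4 ('F'=5): chars_in_quartet=1 acc=0x5 bytes_emitted=3
After char 5 ('j'=35): chars_in_quartet=2 acc=0x163 bytes_emitted=3
After char 6 ('x'=49): chars_in_quartet=3 acc=0x58F1 bytes_emitted=3
After char 7 ('r'=43): chars_in_quartet=4 acc=0x163C6B -> emit 16 3C 6B, reset; bytes_emitted=6
After char 8 ('t'=45): chars_in_quartet=1 acc=0x2D bytes_emitted=6
After char 9 ('g'=32): chars_in_quartet=2 acc=0xB60 bytes_emitted=6
Padding '==': partial quartet acc=0xB60 -> emit B6; bytes_emitted=7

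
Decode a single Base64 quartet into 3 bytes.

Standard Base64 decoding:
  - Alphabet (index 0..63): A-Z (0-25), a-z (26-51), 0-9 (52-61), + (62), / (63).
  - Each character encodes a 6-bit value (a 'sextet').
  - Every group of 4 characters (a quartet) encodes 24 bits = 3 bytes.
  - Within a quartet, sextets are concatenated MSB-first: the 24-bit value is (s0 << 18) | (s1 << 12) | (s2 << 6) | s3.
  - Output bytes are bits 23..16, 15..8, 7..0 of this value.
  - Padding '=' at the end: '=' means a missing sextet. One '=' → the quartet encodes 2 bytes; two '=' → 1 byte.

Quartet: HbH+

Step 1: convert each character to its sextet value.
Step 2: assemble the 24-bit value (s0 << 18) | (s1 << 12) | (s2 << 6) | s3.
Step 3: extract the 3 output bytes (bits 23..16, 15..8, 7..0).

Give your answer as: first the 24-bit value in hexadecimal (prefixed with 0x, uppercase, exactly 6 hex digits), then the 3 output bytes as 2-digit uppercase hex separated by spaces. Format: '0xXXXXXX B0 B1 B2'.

Answer: 0x1DB1FE 1D B1 FE

Derivation:
Sextets: H=7, b=27, H=7, +=62
24-bit: (7<<18) | (27<<12) | (7<<6) | 62
      = 0x1C0000 | 0x01B000 | 0x0001C0 | 0x00003E
      = 0x1DB1FE
Bytes: (v>>16)&0xFF=1D, (v>>8)&0xFF=B1, v&0xFF=FE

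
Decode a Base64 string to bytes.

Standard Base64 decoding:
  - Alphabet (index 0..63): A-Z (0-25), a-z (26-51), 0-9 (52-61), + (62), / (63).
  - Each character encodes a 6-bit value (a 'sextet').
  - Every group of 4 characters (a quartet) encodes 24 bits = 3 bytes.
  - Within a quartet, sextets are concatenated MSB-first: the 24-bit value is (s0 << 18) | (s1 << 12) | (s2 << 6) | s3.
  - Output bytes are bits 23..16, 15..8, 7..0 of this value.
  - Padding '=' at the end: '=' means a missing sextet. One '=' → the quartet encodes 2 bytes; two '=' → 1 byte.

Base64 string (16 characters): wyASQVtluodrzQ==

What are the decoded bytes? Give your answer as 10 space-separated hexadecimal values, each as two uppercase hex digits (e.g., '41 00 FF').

Answer: C3 20 12 41 5B 65 BA 87 6B CD

Derivation:
After char 0 ('w'=48): chars_in_quartet=1 acc=0x30 bytes_emitted=0
After char 1 ('y'=50): chars_in_quartet=2 acc=0xC32 bytes_emitted=0
After char 2 ('A'=0): chars_in_quartet=3 acc=0x30C80 bytes_emitted=0
After char 3 ('S'=18): chars_in_quartet=4 acc=0xC32012 -> emit C3 20 12, reset; bytes_emitted=3
After char 4 ('Q'=16): chars_in_quartet=1 acc=0x10 bytes_emitted=3
After char 5 ('V'=21): chars_in_quartet=2 acc=0x415 bytes_emitted=3
After char 6 ('t'=45): chars_in_quartet=3 acc=0x1056D bytes_emitted=3
After char 7 ('l'=37): chars_in_quartet=4 acc=0x415B65 -> emit 41 5B 65, reset; bytes_emitted=6
After char 8 ('u'=46): chars_in_quartet=1 acc=0x2E bytes_emitted=6
After char 9 ('o'=40): chars_in_quartet=2 acc=0xBA8 bytes_emitted=6
After char 10 ('d'=29): chars_in_quartet=3 acc=0x2EA1D bytes_emitted=6
After char 11 ('r'=43): chars_in_quartet=4 acc=0xBA876B -> emit BA 87 6B, reset; bytes_emitted=9
After char 12 ('z'=51): chars_in_quartet=1 acc=0x33 bytes_emitted=9
After char 13 ('Q'=16): chars_in_quartet=2 acc=0xCD0 bytes_emitted=9
Padding '==': partial quartet acc=0xCD0 -> emit CD; bytes_emitted=10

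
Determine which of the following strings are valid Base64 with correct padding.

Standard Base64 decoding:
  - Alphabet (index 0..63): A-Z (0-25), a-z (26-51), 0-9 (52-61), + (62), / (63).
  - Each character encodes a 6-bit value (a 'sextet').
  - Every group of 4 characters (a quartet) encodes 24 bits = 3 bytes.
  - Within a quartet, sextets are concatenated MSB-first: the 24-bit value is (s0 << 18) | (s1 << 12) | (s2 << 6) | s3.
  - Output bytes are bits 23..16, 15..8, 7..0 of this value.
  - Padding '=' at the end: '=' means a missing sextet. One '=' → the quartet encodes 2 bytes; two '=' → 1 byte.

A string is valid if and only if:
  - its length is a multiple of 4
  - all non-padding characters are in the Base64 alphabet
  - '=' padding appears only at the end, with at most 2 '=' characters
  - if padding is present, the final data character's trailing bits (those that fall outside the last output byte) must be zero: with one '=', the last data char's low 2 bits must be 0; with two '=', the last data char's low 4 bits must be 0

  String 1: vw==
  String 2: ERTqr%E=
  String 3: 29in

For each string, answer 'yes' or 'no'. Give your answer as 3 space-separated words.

String 1: 'vw==' → valid
String 2: 'ERTqr%E=' → invalid (bad char(s): ['%'])
String 3: '29in' → valid

Answer: yes no yes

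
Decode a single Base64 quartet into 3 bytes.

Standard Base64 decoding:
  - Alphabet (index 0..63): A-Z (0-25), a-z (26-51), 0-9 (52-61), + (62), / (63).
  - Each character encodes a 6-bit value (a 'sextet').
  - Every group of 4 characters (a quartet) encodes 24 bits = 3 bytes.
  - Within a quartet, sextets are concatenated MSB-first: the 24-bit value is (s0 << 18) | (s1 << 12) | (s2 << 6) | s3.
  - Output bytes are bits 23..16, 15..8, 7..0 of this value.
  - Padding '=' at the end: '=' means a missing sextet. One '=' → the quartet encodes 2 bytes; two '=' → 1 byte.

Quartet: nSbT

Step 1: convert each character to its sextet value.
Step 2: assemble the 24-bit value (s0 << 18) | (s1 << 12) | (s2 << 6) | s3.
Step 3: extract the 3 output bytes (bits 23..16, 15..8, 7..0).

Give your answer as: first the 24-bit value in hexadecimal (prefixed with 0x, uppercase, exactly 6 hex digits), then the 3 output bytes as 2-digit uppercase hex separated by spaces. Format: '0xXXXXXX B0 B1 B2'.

Sextets: n=39, S=18, b=27, T=19
24-bit: (39<<18) | (18<<12) | (27<<6) | 19
      = 0x9C0000 | 0x012000 | 0x0006C0 | 0x000013
      = 0x9D26D3
Bytes: (v>>16)&0xFF=9D, (v>>8)&0xFF=26, v&0xFF=D3

Answer: 0x9D26D3 9D 26 D3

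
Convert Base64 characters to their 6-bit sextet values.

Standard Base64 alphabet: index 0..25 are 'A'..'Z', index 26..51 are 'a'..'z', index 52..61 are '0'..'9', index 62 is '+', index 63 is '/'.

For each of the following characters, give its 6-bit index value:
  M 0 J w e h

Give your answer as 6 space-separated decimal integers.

Answer: 12 52 9 48 30 33

Derivation:
'M': A..Z range, ord('M') − ord('A') = 12
'0': 0..9 range, 52 + ord('0') − ord('0') = 52
'J': A..Z range, ord('J') − ord('A') = 9
'w': a..z range, 26 + ord('w') − ord('a') = 48
'e': a..z range, 26 + ord('e') − ord('a') = 30
'h': a..z range, 26 + ord('h') − ord('a') = 33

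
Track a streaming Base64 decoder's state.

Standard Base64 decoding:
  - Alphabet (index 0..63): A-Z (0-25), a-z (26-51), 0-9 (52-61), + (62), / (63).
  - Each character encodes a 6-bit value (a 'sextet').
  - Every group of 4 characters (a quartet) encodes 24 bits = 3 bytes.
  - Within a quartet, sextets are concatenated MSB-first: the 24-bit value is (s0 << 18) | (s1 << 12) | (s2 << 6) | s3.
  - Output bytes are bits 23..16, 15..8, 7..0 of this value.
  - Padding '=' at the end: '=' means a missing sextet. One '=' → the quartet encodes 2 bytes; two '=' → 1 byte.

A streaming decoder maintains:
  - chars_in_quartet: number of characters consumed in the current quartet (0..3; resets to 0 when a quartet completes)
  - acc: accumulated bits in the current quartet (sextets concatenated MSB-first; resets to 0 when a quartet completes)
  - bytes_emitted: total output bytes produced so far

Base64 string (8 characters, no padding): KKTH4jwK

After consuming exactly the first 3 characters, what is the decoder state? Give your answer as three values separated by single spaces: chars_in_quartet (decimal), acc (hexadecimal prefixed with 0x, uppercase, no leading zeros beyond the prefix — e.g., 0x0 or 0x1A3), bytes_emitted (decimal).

Answer: 3 0xA293 0

Derivation:
After char 0 ('K'=10): chars_in_quartet=1 acc=0xA bytes_emitted=0
After char 1 ('K'=10): chars_in_quartet=2 acc=0x28A bytes_emitted=0
After char 2 ('T'=19): chars_in_quartet=3 acc=0xA293 bytes_emitted=0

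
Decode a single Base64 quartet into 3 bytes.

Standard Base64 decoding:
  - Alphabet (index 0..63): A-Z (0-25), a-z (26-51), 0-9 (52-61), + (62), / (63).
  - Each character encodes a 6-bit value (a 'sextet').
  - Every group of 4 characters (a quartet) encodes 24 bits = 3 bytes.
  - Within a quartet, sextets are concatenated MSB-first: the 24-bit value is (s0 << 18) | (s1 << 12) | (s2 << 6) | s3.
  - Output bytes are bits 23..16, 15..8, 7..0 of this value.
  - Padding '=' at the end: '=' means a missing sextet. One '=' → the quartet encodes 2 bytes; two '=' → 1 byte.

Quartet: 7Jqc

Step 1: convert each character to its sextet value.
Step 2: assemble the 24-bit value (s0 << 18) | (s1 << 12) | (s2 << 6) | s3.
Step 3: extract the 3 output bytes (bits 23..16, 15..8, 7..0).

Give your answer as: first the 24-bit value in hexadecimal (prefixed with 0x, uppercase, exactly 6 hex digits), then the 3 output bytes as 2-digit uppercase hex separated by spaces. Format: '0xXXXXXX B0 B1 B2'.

Sextets: 7=59, J=9, q=42, c=28
24-bit: (59<<18) | (9<<12) | (42<<6) | 28
      = 0xEC0000 | 0x009000 | 0x000A80 | 0x00001C
      = 0xEC9A9C
Bytes: (v>>16)&0xFF=EC, (v>>8)&0xFF=9A, v&0xFF=9C

Answer: 0xEC9A9C EC 9A 9C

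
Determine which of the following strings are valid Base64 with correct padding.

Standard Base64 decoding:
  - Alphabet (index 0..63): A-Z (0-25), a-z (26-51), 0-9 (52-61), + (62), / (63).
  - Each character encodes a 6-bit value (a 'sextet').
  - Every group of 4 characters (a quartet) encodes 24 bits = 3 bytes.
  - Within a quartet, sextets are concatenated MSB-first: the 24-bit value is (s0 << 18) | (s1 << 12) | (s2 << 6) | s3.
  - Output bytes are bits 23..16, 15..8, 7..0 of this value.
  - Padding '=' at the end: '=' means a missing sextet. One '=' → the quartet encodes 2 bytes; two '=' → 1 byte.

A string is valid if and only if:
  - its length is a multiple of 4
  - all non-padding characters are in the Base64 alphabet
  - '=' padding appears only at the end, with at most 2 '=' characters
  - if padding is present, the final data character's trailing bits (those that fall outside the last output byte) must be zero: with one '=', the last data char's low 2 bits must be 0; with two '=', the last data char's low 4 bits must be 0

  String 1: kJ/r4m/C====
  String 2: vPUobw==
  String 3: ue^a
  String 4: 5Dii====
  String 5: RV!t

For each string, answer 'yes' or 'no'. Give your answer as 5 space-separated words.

Answer: no yes no no no

Derivation:
String 1: 'kJ/r4m/C====' → invalid (4 pad chars (max 2))
String 2: 'vPUobw==' → valid
String 3: 'ue^a' → invalid (bad char(s): ['^'])
String 4: '5Dii====' → invalid (4 pad chars (max 2))
String 5: 'RV!t' → invalid (bad char(s): ['!'])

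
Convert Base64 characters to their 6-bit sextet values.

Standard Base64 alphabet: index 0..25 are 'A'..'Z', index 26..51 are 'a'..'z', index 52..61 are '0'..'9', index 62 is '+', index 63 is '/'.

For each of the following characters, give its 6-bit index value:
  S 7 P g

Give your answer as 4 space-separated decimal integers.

Answer: 18 59 15 32

Derivation:
'S': A..Z range, ord('S') − ord('A') = 18
'7': 0..9 range, 52 + ord('7') − ord('0') = 59
'P': A..Z range, ord('P') − ord('A') = 15
'g': a..z range, 26 + ord('g') − ord('a') = 32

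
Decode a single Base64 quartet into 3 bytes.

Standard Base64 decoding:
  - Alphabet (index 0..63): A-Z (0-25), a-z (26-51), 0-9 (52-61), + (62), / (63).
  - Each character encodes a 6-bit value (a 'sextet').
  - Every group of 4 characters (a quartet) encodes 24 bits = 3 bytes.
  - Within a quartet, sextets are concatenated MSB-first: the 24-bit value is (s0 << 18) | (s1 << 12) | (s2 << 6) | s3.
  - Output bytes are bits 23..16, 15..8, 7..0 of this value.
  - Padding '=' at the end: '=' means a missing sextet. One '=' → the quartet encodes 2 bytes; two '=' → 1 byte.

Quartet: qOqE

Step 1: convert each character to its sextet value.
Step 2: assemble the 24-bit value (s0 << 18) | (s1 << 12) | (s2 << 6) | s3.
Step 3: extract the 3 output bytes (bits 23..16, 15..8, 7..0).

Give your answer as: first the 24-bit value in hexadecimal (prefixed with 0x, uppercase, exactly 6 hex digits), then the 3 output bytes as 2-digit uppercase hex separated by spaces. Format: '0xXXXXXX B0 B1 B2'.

Sextets: q=42, O=14, q=42, E=4
24-bit: (42<<18) | (14<<12) | (42<<6) | 4
      = 0xA80000 | 0x00E000 | 0x000A80 | 0x000004
      = 0xA8EA84
Bytes: (v>>16)&0xFF=A8, (v>>8)&0xFF=EA, v&0xFF=84

Answer: 0xA8EA84 A8 EA 84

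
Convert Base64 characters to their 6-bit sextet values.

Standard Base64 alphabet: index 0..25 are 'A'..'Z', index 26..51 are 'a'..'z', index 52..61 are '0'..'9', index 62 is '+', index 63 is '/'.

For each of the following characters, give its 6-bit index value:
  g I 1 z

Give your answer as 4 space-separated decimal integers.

'g': a..z range, 26 + ord('g') − ord('a') = 32
'I': A..Z range, ord('I') − ord('A') = 8
'1': 0..9 range, 52 + ord('1') − ord('0') = 53
'z': a..z range, 26 + ord('z') − ord('a') = 51

Answer: 32 8 53 51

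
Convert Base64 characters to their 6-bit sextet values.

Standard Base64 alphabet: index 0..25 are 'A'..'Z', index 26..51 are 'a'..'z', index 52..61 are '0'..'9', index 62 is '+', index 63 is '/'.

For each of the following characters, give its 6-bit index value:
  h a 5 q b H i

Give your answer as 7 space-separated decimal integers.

Answer: 33 26 57 42 27 7 34

Derivation:
'h': a..z range, 26 + ord('h') − ord('a') = 33
'a': a..z range, 26 + ord('a') − ord('a') = 26
'5': 0..9 range, 52 + ord('5') − ord('0') = 57
'q': a..z range, 26 + ord('q') − ord('a') = 42
'b': a..z range, 26 + ord('b') − ord('a') = 27
'H': A..Z range, ord('H') − ord('A') = 7
'i': a..z range, 26 + ord('i') − ord('a') = 34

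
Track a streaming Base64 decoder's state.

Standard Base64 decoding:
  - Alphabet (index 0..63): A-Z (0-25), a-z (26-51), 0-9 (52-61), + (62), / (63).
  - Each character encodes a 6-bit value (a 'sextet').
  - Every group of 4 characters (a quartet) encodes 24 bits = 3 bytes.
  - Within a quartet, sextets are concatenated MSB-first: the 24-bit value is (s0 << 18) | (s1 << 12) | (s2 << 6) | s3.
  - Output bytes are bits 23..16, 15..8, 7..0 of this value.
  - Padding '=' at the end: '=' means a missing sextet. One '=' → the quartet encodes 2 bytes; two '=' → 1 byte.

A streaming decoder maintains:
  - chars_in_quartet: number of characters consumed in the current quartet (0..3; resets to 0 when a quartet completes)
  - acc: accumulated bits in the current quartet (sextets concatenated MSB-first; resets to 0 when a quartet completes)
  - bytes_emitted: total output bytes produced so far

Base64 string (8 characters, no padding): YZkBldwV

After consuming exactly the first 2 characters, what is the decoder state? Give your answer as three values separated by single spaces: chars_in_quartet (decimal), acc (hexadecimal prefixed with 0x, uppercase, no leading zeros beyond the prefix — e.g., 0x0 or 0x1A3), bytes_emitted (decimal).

After char 0 ('Y'=24): chars_in_quartet=1 acc=0x18 bytes_emitted=0
After char 1 ('Z'=25): chars_in_quartet=2 acc=0x619 bytes_emitted=0

Answer: 2 0x619 0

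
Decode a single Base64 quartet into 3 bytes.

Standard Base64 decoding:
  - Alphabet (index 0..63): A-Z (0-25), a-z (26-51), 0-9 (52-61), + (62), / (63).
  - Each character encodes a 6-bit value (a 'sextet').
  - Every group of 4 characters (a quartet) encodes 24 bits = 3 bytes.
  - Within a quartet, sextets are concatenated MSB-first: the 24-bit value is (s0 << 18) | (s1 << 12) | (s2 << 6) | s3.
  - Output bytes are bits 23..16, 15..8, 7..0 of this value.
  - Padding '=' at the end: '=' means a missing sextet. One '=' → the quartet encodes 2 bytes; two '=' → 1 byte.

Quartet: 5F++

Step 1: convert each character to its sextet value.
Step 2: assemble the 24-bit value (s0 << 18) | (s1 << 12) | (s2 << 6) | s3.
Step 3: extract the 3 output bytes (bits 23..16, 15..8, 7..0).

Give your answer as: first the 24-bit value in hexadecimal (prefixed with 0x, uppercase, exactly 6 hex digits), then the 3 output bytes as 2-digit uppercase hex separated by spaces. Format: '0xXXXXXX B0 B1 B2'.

Answer: 0xE45FBE E4 5F BE

Derivation:
Sextets: 5=57, F=5, +=62, +=62
24-bit: (57<<18) | (5<<12) | (62<<6) | 62
      = 0xE40000 | 0x005000 | 0x000F80 | 0x00003E
      = 0xE45FBE
Bytes: (v>>16)&0xFF=E4, (v>>8)&0xFF=5F, v&0xFF=BE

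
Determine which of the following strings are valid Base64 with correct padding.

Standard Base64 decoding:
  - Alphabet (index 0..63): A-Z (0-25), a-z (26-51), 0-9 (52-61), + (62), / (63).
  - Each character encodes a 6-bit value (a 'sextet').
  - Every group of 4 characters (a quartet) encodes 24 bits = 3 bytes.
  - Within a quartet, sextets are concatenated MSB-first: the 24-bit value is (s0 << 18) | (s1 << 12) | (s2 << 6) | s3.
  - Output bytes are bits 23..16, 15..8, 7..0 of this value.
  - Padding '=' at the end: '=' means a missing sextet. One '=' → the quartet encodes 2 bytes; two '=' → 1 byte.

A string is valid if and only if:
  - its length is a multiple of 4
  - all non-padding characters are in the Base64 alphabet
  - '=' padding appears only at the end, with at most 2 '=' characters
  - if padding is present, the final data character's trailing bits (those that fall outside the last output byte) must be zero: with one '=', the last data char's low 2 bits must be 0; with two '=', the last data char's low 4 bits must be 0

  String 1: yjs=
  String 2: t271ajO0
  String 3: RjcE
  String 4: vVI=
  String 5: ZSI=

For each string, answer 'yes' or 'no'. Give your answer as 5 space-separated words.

String 1: 'yjs=' → valid
String 2: 't271ajO0' → valid
String 3: 'RjcE' → valid
String 4: 'vVI=' → valid
String 5: 'ZSI=' → valid

Answer: yes yes yes yes yes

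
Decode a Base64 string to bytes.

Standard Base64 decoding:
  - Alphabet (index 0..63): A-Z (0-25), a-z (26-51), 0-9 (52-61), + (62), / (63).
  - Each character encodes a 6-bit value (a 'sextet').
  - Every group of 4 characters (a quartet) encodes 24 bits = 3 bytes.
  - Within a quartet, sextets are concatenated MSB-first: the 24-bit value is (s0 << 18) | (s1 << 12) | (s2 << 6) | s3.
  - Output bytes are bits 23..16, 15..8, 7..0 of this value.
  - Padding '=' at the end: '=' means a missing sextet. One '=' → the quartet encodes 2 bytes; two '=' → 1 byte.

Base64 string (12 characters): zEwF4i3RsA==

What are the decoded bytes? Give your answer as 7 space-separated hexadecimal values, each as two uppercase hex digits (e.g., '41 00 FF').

Answer: CC 4C 05 E2 2D D1 B0

Derivation:
After char 0 ('z'=51): chars_in_quartet=1 acc=0x33 bytes_emitted=0
After char 1 ('E'=4): chars_in_quartet=2 acc=0xCC4 bytes_emitted=0
After char 2 ('w'=48): chars_in_quartet=3 acc=0x33130 bytes_emitted=0
After char 3 ('F'=5): chars_in_quartet=4 acc=0xCC4C05 -> emit CC 4C 05, reset; bytes_emitted=3
After char 4 ('4'=56): chars_in_quartet=1 acc=0x38 bytes_emitted=3
After char 5 ('i'=34): chars_in_quartet=2 acc=0xE22 bytes_emitted=3
After char 6 ('3'=55): chars_in_quartet=3 acc=0x388B7 bytes_emitted=3
After char 7 ('R'=17): chars_in_quartet=4 acc=0xE22DD1 -> emit E2 2D D1, reset; bytes_emitted=6
After char 8 ('s'=44): chars_in_quartet=1 acc=0x2C bytes_emitted=6
After char 9 ('A'=0): chars_in_quartet=2 acc=0xB00 bytes_emitted=6
Padding '==': partial quartet acc=0xB00 -> emit B0; bytes_emitted=7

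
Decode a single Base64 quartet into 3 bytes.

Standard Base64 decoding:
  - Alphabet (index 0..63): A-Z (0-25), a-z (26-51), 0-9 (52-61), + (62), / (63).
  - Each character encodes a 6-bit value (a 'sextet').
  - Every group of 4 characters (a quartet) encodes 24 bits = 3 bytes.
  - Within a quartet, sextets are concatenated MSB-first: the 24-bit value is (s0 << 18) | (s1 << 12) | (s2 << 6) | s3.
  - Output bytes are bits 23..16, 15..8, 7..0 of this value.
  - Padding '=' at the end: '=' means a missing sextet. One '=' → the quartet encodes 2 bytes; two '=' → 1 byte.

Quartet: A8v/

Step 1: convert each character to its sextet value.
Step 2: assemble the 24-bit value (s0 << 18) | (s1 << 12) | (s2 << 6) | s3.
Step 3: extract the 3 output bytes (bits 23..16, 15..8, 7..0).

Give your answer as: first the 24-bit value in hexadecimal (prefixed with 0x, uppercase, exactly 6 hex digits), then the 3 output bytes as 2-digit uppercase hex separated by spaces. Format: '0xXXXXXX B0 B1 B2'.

Answer: 0x03CBFF 03 CB FF

Derivation:
Sextets: A=0, 8=60, v=47, /=63
24-bit: (0<<18) | (60<<12) | (47<<6) | 63
      = 0x000000 | 0x03C000 | 0x000BC0 | 0x00003F
      = 0x03CBFF
Bytes: (v>>16)&0xFF=03, (v>>8)&0xFF=CB, v&0xFF=FF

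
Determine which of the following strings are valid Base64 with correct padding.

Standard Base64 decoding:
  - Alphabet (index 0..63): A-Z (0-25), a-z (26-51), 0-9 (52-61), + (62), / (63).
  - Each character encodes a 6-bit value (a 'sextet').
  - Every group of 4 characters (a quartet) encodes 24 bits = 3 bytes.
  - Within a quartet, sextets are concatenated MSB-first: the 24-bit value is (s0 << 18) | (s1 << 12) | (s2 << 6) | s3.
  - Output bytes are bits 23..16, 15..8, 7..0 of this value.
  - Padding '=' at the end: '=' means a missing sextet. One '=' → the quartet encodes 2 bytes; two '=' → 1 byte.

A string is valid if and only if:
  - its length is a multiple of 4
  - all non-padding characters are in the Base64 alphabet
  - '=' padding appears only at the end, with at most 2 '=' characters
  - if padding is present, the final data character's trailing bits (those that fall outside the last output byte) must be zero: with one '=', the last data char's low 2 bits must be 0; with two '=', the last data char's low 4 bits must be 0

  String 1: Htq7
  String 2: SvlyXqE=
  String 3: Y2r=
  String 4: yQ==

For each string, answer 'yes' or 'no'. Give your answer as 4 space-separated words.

Answer: yes yes no yes

Derivation:
String 1: 'Htq7' → valid
String 2: 'SvlyXqE=' → valid
String 3: 'Y2r=' → invalid (bad trailing bits)
String 4: 'yQ==' → valid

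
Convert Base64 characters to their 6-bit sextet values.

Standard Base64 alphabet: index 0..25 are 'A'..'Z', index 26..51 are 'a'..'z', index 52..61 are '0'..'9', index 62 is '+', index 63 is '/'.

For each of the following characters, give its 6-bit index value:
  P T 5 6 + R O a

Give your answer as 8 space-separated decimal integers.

'P': A..Z range, ord('P') − ord('A') = 15
'T': A..Z range, ord('T') − ord('A') = 19
'5': 0..9 range, 52 + ord('5') − ord('0') = 57
'6': 0..9 range, 52 + ord('6') − ord('0') = 58
'+': index 62
'R': A..Z range, ord('R') − ord('A') = 17
'O': A..Z range, ord('O') − ord('A') = 14
'a': a..z range, 26 + ord('a') − ord('a') = 26

Answer: 15 19 57 58 62 17 14 26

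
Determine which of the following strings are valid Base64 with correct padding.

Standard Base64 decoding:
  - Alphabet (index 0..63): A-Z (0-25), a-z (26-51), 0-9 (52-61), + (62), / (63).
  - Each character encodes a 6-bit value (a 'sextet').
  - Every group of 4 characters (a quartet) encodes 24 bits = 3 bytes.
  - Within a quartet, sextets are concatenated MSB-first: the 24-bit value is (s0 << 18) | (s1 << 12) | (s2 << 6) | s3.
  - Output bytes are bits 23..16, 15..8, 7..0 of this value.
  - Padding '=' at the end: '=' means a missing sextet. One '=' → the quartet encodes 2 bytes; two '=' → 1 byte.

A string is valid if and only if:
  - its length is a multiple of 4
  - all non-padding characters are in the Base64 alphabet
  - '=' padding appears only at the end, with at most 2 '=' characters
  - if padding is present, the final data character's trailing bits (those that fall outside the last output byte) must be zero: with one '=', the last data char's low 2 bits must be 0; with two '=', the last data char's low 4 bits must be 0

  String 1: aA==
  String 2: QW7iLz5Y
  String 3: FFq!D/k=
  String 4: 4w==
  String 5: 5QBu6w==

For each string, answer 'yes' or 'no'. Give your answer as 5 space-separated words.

Answer: yes yes no yes yes

Derivation:
String 1: 'aA==' → valid
String 2: 'QW7iLz5Y' → valid
String 3: 'FFq!D/k=' → invalid (bad char(s): ['!'])
String 4: '4w==' → valid
String 5: '5QBu6w==' → valid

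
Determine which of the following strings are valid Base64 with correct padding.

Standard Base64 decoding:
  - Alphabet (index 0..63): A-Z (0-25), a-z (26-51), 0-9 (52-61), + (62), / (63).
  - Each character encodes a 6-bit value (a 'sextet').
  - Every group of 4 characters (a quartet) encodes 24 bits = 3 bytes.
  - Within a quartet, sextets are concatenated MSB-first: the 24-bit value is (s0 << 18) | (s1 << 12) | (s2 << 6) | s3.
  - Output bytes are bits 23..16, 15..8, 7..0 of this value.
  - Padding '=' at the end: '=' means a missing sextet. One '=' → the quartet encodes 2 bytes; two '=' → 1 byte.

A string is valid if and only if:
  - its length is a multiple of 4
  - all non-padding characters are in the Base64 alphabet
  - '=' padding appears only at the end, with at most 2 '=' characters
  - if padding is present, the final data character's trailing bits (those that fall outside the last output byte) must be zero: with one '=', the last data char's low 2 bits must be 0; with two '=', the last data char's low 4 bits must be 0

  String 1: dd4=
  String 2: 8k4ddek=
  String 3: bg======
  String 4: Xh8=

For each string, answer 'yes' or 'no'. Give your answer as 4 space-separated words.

Answer: yes yes no yes

Derivation:
String 1: 'dd4=' → valid
String 2: '8k4ddek=' → valid
String 3: 'bg======' → invalid (6 pad chars (max 2))
String 4: 'Xh8=' → valid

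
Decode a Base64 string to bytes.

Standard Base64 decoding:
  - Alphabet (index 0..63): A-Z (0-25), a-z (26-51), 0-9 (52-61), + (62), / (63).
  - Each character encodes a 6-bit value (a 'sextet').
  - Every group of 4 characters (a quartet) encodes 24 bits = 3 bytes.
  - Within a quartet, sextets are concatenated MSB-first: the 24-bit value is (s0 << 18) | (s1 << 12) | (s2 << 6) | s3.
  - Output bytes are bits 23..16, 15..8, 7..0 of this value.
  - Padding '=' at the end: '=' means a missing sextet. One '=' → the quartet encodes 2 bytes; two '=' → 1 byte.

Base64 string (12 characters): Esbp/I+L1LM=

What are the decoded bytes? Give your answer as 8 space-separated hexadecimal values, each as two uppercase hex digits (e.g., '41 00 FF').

Answer: 12 C6 E9 FC 8F 8B D4 B3

Derivation:
After char 0 ('E'=4): chars_in_quartet=1 acc=0x4 bytes_emitted=0
After char 1 ('s'=44): chars_in_quartet=2 acc=0x12C bytes_emitted=0
After char 2 ('b'=27): chars_in_quartet=3 acc=0x4B1B bytes_emitted=0
After char 3 ('p'=41): chars_in_quartet=4 acc=0x12C6E9 -> emit 12 C6 E9, reset; bytes_emitted=3
After char 4 ('/'=63): chars_in_quartet=1 acc=0x3F bytes_emitted=3
After char 5 ('I'=8): chars_in_quartet=2 acc=0xFC8 bytes_emitted=3
After char 6 ('+'=62): chars_in_quartet=3 acc=0x3F23E bytes_emitted=3
After char 7 ('L'=11): chars_in_quartet=4 acc=0xFC8F8B -> emit FC 8F 8B, reset; bytes_emitted=6
After char 8 ('1'=53): chars_in_quartet=1 acc=0x35 bytes_emitted=6
After char 9 ('L'=11): chars_in_quartet=2 acc=0xD4B bytes_emitted=6
After char 10 ('M'=12): chars_in_quartet=3 acc=0x352CC bytes_emitted=6
Padding '=': partial quartet acc=0x352CC -> emit D4 B3; bytes_emitted=8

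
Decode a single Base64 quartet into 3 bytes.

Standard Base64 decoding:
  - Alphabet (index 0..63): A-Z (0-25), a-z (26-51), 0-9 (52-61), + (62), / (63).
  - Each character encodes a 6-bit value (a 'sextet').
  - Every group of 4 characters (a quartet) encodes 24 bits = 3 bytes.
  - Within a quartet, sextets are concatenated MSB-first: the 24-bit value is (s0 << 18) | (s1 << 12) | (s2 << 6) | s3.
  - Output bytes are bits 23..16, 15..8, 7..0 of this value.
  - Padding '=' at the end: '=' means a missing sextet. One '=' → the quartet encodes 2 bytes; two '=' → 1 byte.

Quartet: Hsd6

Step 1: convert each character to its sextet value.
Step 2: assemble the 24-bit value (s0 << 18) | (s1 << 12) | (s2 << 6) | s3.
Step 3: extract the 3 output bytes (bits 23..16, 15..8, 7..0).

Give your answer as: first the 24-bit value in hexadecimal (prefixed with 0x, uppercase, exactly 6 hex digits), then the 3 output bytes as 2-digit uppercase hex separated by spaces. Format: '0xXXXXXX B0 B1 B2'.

Answer: 0x1EC77A 1E C7 7A

Derivation:
Sextets: H=7, s=44, d=29, 6=58
24-bit: (7<<18) | (44<<12) | (29<<6) | 58
      = 0x1C0000 | 0x02C000 | 0x000740 | 0x00003A
      = 0x1EC77A
Bytes: (v>>16)&0xFF=1E, (v>>8)&0xFF=C7, v&0xFF=7A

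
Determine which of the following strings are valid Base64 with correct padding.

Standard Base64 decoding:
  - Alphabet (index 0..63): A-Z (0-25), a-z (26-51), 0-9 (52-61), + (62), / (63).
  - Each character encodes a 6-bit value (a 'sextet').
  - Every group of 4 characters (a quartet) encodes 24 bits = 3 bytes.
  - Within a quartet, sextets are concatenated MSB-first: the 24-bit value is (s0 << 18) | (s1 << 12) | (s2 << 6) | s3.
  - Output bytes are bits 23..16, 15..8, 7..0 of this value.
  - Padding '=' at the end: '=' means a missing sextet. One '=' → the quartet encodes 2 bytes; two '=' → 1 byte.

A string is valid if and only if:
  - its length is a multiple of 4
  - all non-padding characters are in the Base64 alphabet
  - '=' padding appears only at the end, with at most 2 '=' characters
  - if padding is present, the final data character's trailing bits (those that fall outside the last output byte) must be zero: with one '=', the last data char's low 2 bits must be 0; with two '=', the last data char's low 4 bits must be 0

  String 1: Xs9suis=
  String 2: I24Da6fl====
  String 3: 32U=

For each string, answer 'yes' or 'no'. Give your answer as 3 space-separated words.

String 1: 'Xs9suis=' → valid
String 2: 'I24Da6fl====' → invalid (4 pad chars (max 2))
String 3: '32U=' → valid

Answer: yes no yes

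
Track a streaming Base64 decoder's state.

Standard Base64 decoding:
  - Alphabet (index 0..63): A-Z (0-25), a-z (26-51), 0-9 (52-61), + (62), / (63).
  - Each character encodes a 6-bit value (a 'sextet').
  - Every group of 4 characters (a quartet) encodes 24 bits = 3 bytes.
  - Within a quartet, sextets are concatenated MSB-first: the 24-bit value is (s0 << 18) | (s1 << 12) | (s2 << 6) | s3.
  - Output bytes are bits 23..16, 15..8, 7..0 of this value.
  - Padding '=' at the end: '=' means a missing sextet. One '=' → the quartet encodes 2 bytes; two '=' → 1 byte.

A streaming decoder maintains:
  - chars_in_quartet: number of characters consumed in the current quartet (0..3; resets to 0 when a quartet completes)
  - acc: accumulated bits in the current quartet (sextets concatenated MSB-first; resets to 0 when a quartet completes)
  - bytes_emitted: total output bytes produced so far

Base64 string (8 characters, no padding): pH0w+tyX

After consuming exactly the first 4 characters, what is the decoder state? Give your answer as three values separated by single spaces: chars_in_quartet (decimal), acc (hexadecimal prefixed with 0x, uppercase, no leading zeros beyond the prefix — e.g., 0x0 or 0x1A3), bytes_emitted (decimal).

After char 0 ('p'=41): chars_in_quartet=1 acc=0x29 bytes_emitted=0
After char 1 ('H'=7): chars_in_quartet=2 acc=0xA47 bytes_emitted=0
After char 2 ('0'=52): chars_in_quartet=3 acc=0x291F4 bytes_emitted=0
After char 3 ('w'=48): chars_in_quartet=4 acc=0xA47D30 -> emit A4 7D 30, reset; bytes_emitted=3

Answer: 0 0x0 3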